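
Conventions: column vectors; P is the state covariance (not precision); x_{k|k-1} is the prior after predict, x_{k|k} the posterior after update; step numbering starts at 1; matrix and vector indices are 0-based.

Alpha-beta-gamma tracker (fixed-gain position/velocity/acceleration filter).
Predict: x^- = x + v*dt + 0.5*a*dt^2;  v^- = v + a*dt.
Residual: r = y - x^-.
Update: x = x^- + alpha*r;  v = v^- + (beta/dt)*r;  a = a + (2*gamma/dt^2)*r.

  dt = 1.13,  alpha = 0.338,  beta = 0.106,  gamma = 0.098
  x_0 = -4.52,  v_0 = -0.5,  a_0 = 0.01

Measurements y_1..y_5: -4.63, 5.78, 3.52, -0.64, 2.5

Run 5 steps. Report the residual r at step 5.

step 1: x_pred=-5.0786  r=0.4486  x^+=-4.9270  v^+=-0.4466  a^+=0.0789
step 2: x_pred=-5.3813  r=11.1613  x^+=-1.6088  v^+=0.6895  a^+=1.7921
step 3: x_pred=0.3145  r=3.2055  x^+=1.3980  v^+=3.0152  a^+=2.2841
step 4: x_pred=6.2635  r=-6.9035  x^+=3.9301  v^+=4.9487  a^+=1.2245
step 5: x_pred=10.3039  r=-7.8039  x^+=7.6662  v^+=5.6003  a^+=0.0266

resid = -7.8039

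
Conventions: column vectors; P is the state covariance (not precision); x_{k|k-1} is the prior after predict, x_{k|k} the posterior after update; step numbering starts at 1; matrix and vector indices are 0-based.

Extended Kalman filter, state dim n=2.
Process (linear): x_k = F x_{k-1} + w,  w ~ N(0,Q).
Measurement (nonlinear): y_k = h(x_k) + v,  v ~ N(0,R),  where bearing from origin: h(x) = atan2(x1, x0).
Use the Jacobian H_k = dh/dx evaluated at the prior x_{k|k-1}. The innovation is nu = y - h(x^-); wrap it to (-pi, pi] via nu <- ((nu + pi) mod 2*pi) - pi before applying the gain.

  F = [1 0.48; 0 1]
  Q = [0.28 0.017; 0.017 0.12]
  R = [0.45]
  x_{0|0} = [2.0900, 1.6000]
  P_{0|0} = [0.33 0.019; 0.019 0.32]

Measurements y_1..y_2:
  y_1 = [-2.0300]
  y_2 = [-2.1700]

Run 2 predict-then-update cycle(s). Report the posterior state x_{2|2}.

step 1: x^-=[2.8580, 1.6000]  P^-=[0.7020 0.1896; 0.1896 0.4400]  H_jac=[-0.1491 0.2664]  S=[0.4818]  K=[-0.1125; 0.1846]  nu=[-2.5404]  x^+=[3.1437, 1.1310]  P^+=[0.6959 0.1996; 0.1996 0.4236]
step 2: x^-=[3.6866, 1.1310]  P^-=[1.2651 0.4199; 0.4199 0.5436]  H_jac=[-0.0761 0.2479]  S=[0.4749]  K=[0.0166; 0.2165]  nu=[-2.4677]  x^+=[3.6456, 0.5967]  P^+=[1.2650 0.4182; 0.4182 0.5213]

x_post = [3.6456, 0.5967]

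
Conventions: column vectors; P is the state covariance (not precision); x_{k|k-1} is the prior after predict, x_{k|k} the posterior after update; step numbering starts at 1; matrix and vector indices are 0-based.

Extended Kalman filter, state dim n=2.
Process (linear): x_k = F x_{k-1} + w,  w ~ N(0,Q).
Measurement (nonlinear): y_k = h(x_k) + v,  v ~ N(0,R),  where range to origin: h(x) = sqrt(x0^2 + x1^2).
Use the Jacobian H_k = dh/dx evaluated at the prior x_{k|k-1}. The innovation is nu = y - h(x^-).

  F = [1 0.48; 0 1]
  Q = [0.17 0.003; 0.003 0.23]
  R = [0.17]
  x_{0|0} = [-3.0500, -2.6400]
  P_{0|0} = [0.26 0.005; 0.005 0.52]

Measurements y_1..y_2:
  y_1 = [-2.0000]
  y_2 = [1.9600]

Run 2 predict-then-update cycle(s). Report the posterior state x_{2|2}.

step 1: x^-=[-4.3172, -2.6400]  P^-=[0.5546 0.2576; 0.2576 0.7500]  H_jac=[-0.8531 -0.5217]  S=[1.0071]  K=[-0.6033; -0.6067]  nu=[-7.0604]  x^+=[-0.0579, 1.6438]  P^+=[0.1881 -0.1110; -0.1110 0.3793]
step 2: x^-=[0.7311, 1.6438]  P^-=[0.3389 0.0740; 0.0740 0.6093]  H_jac=[0.4064 0.9137]  S=[0.7896]  K=[0.2601; 0.7431]  nu=[0.1609]  x^+=[0.7730, 1.7634]  P^+=[0.2855 -0.0786; -0.0786 0.1732]

x_post = [0.7730, 1.7634]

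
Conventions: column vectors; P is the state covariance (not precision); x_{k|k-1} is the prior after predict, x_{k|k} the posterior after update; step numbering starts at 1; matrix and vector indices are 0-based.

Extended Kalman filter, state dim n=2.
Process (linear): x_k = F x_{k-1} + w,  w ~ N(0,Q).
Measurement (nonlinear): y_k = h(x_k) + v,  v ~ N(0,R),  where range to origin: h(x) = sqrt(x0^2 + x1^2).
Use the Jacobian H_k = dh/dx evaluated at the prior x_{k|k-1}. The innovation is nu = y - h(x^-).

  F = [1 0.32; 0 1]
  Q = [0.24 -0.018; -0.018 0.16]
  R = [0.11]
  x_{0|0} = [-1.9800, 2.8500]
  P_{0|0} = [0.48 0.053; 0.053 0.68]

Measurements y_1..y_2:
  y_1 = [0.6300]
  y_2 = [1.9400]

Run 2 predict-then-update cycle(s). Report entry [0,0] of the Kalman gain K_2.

step 1: x^-=[-1.0680, 2.8500]  P^-=[0.8236 0.2526; 0.2526 0.8400]  H_jac=[-0.3509 0.9364]  S=[0.7820]  K=[-0.0671; 0.8925]  nu=[-2.4135]  x^+=[-0.9061, 0.6958]  P^+=[0.8200 0.2994; 0.2994 0.2171]
step 2: x^-=[-0.6834, 0.6958]  P^-=[1.2739 0.3509; 0.3509 0.3771]  H_jac=[-0.7007 0.7134]  S=[0.5766]  K=[-1.1140; 0.0401]  nu=[0.9647]  x^+=[-1.7581, 0.7345]  P^+=[0.5583 0.3766; 0.3766 0.3761]

K[0,0] = -1.1140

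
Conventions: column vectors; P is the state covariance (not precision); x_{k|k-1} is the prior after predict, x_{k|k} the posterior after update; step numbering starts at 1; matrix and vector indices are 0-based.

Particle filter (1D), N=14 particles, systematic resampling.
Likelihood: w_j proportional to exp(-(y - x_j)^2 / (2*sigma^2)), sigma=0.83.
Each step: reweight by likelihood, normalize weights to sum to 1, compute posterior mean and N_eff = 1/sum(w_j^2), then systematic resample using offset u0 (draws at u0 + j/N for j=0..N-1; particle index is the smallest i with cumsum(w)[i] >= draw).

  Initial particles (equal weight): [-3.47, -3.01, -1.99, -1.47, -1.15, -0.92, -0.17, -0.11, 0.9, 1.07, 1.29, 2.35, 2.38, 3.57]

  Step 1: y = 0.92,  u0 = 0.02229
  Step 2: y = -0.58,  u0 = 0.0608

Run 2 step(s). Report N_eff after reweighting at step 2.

N_eff = 6.9481

step 1: w=[0.0000, 0.0000, 0.0005, 0.0036, 0.0102, 0.0196, 0.0967, 0.1060, 0.2289, 0.2252, 0.2073, 0.0519, 0.0487, 0.0014]  mean=0.8931  Neff=5.8064  idx=[5, 6, 7, 7, 8, 8, 8, 9, 9, 9, 10, 10, 10, 12]
step 2: w=[0.1926, 0.1854, 0.1784, 0.1784, 0.0427, 0.0427, 0.0427, 0.0290, 0.0290, 0.0290, 0.0165, 0.0165, 0.0165, 0.0004]  mean=0.0255  Neff=6.9481  idx=[0, 0, 1, 1, 1, 2, 2, 3, 3, 3, 4, 6, 8, 12]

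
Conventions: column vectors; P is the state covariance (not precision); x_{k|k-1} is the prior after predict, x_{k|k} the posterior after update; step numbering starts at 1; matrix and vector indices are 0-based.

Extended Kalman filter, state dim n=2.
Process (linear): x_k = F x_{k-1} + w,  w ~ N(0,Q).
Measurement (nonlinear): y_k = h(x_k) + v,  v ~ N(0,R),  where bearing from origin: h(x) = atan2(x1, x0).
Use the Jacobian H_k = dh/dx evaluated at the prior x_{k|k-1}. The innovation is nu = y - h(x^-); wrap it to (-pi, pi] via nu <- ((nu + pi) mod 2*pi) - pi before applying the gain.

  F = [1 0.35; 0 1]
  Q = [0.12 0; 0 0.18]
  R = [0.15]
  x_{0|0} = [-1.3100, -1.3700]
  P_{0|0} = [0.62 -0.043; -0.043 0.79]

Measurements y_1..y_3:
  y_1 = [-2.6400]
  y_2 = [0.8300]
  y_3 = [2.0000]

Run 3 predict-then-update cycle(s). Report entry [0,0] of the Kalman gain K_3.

step 1: x^-=[-1.7895, -1.3700]  P^-=[0.8067 0.2335; 0.2335 0.9700]  H_jac=[0.2697 -0.3523]  S=[0.2847]  K=[0.4753; -0.9791]  nu=[-0.1518]  x^+=[-1.8616, -1.2214]  P^+=[0.7424 0.3660; 0.3660 0.6971]
step 2: x^-=[-2.2891, -1.2214]  P^-=[1.2039 0.6100; 0.6100 0.8771]  H_jac=[0.1814 -0.3400]  S=[0.2158]  K=[0.0511; -0.8693]  nu=[-2.8017]  x^+=[-2.4322, 1.2141]  P^+=[1.2034 0.6195; 0.6195 0.7140]
step 3: x^-=[-2.0073, 1.2141]  P^-=[1.8445 0.8694; 0.8694 0.8940]  H_jac=[-0.2206 -0.3648]  S=[0.4986]  K=[-1.4521; -1.0386]  nu=[-0.5976]  x^+=[-1.1395, 1.8348]  P^+=[0.7932 0.1174; 0.1174 0.3561]

K[0,0] = -1.4521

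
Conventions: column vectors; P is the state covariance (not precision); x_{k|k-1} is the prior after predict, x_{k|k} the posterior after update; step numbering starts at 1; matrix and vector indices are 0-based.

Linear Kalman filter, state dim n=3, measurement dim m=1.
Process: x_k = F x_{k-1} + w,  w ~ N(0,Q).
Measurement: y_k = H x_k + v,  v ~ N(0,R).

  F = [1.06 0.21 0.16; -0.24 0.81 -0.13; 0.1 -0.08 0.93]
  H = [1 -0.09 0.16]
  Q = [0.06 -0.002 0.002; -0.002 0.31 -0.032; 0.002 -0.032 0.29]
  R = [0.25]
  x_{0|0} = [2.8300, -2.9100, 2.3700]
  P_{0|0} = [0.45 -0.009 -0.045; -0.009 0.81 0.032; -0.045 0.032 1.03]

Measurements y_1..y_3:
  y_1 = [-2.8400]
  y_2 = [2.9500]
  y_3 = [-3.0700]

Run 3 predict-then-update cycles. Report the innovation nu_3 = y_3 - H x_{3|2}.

step 1: x^-=[2.7679, -3.3444, 2.7199]  P^-=[0.6106 0.0038 0.1507; 0.0038 0.8787 -0.1856; 0.1507 -0.1856 1.1775]  S=[0.9507]  K=[0.6672; -0.1104; 0.3742]  nu=[-6.3441]  x^+=[-1.4650, -2.6439, 0.3457]  P^+=[0.1873 0.0739 -0.0867; 0.0739 0.8671 -0.1464; -0.0867 -0.1464 1.0444]
step 2: x^-=[-2.0529, -1.8349, 0.3865]  P^-=[0.3291 0.1361 0.0444; 0.1361 0.9041 -0.3028; 0.0444 -0.3028 1.2052]  S=[0.6157]  K=[0.5261; 0.0102; 0.4296]  nu=[4.7759]  x^+=[0.4599, -1.7860, 2.4381]  P^+=[0.1586 0.1328 -0.0948; 0.1328 0.9040 -0.3055; -0.0948 -0.3055 1.0916]
step 3: x^-=[0.5026, -1.8740, 2.4563]  P^-=[0.3125 0.1815 0.0069; 0.1815 0.9375 -0.4240; 0.0069 -0.4240 1.2672]  S=[0.5843]  K=[0.5088; 0.0501; 0.4241]  nu=[-4.1342]  x^+=[-1.6009, -2.0810, 0.7030]  P^+=[0.1613 0.1666 -0.1192; 0.1666 0.9360 -0.4364; -0.1192 -0.4364 1.1621]

innov = [-4.1342]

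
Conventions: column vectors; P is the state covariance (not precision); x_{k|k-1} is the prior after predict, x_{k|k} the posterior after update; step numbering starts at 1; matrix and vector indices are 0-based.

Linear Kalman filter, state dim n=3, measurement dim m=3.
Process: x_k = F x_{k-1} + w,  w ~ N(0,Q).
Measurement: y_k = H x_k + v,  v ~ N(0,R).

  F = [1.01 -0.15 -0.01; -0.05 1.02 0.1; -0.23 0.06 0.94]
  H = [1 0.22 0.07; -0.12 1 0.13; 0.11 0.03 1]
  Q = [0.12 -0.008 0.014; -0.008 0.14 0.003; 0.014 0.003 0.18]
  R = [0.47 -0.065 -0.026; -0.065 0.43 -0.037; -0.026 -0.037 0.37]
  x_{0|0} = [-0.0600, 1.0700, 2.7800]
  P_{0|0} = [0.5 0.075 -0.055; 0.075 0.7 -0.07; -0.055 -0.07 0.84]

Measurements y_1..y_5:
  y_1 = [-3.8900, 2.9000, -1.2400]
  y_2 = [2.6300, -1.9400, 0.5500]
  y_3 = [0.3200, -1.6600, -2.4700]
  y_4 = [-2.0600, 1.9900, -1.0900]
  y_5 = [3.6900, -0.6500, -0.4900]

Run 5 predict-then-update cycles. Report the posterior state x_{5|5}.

step 1: x^-=[-0.2489, 1.3724, 2.6912]  P^-=[0.6241 -0.0672 -0.1516; -0.0672 0.8565 0.0490; -0.1516 0.0490 0.9650]  S=[1.0910 -0.0217 -0.0297; -0.0217 1.3455 0.1640; -0.0297 0.1640 1.3125]  K=[0.5456 -0.1067 -0.0391; 0.1265 0.6527 -0.0274; -0.0466 0.0552 0.7157]  nu=[-4.1314, 1.1479, -3.9450]  x^+=[-2.4711, 1.7070, 0.1236]  P^+=[0.2769 -0.0397 -0.0540; -0.0397 0.2741 -0.0414; -0.0540 -0.0414 0.2712]
step 2: x^-=[-2.7531, 1.8771, 0.7870]  P^-=[0.4216 -0.1098 -0.1046; -0.1098 0.4247 0.0217; -0.1046 0.0217 0.4550]  S=[0.8521 -0.1355 -0.0515; -0.1355 0.9037 0.0505; -0.0515 0.0505 0.8080]  K=[0.4355 -0.1249 -0.0406; 0.0616 0.4969 0.0005; -0.0362 0.0676 0.5431]  nu=[4.9151, -4.2498, 0.0096]  x^+=[-0.0819, 0.0685, 0.3271]  P^+=[0.2275 -0.0473 -0.0453; -0.0473 0.2066 -0.0208; -0.0453 -0.0208 0.2050]
step 3: x^-=[-0.0962, 0.1067, 0.3304]  P^-=[0.3719 -0.1045 -0.0873; -0.1045 0.3587 0.0319; -0.0873 0.0319 0.3925]  S=[0.8040 -0.1364 -0.0418; -0.1364 0.8367 0.0500; -0.0418 0.0500 0.7493]  K=[0.4035 -0.1239 -0.0353; 0.0490 0.4557 0.0139; -0.0263 0.0771 0.5056]  nu=[0.3696, -1.8212, -2.7930]  x^+=[0.3773, -0.7440, -1.2320]  P^+=[0.2119 -0.0475 -0.0409; -0.0475 0.1883 -0.0134; -0.0409 -0.0134 0.1898]
step 4: x^-=[0.5050, -0.9010, -1.2895]  P^-=[0.3556 -0.1008 -0.0802; -0.1008 0.3409 0.0360; -0.0802 0.0360 0.3771]  S=[0.7895 -0.1336 -0.0365; -0.1336 0.8184 0.0514; -0.0365 0.0514 0.7355]  K=[0.3931 -0.1218 -0.0319; 0.0464 0.4434 0.0191; -0.0215 0.0810 0.4954]  nu=[-2.2765, 3.1192, 0.1710]  x^+=[-0.7756, 0.3795, -0.9032]  P^+=[0.2066 -0.0469 -0.0388; -0.0469 0.1827 -0.0109; -0.0388 -0.0109 0.1855]
step 5: x^-=[-0.8312, 0.3356, -0.6478]  P^-=[0.3498 -0.0989 -0.0773; -0.0989 0.3354 0.0374; -0.0773 0.0374 0.3723]  S=[0.7847 -0.1318 -0.0342; -0.1318 0.8126 0.0520; -0.0342 0.0520 0.7314]  K=[0.3896 -0.1206 -0.0303; 0.0460 0.4395 0.0209; -0.0195 0.0823 0.4922]  nu=[4.4927, -1.0011, 0.2392]  x^+=[1.0327, 0.1074, -0.7002]  P^+=[0.2046 -0.0466 -0.0380; -0.0466 0.1809 -0.0100; -0.0380 -0.0100 0.1840]

x_post = [1.0327, 0.1074, -0.7002]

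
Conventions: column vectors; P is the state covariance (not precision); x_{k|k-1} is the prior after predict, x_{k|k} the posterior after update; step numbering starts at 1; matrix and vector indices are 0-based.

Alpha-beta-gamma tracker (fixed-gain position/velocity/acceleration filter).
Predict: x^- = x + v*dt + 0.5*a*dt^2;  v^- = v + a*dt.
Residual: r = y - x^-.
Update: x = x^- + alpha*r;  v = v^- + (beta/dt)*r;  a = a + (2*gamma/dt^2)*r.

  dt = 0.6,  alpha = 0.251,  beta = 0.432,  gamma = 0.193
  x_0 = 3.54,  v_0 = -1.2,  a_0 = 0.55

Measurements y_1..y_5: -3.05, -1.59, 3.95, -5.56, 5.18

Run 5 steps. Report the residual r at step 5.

step 1: x_pred=2.9190  r=-5.9690  x^+=1.4208  v^+=-5.1677  a^+=-5.8501
step 2: x_pred=-2.7328  r=1.1428  x^+=-2.4460  v^+=-7.8549  a^+=-4.6247
step 3: x_pred=-7.9914  r=11.9414  x^+=-4.9941  v^+=-2.0319  a^+=8.1791
step 4: x_pred=-4.7410  r=-0.8190  x^+=-4.9466  v^+=2.2859  a^+=7.3010
step 5: x_pred=-2.2609  r=7.4409  x^+=-0.3932  v^+=12.0239  a^+=15.2792

resid = 7.4409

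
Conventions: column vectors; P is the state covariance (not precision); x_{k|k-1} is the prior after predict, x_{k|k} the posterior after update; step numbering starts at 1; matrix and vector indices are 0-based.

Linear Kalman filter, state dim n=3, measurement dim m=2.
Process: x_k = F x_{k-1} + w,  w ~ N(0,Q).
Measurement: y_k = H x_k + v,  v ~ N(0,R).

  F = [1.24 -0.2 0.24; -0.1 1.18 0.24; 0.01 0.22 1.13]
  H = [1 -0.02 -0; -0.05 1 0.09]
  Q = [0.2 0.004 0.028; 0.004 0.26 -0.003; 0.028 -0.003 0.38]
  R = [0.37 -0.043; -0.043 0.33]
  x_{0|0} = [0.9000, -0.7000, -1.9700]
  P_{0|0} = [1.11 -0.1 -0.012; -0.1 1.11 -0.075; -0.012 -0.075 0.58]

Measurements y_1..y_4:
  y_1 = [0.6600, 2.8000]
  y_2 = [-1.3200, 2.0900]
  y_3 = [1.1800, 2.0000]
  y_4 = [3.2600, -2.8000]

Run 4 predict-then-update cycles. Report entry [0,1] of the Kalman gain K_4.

K[0,1] = 0.0531

step 1: x^-=[0.7832, -1.3888, -2.3711]  P^-=[2.0342 -0.5314 0.1193; -0.5314 1.8318 0.3397; 0.1193 0.3397 1.1364]  S=[2.4262 -0.7032; -0.7032 2.2893]  K=[0.8387 -0.0143; 0.0055 0.8268; 0.1115 0.2247]  nu=[-0.1510, 4.4414]  x^+=[0.5932, 2.2825, -1.3899]  P^+=[0.3104 -0.0281 0.0312; -0.0281 0.2731 -0.0214; 0.0312 -0.0214 1.0259]
step 2: x^-=[-0.0545, 2.3004, -1.0625]  P^-=[0.7818 -0.0780 0.3379; -0.0780 0.6955 0.3130; 0.3379 0.3130 1.6932]  S=[1.1552 -0.1442; -0.1442 1.1023]  K=[0.6794 0.0103; 0.0029 0.6604; 0.3435 0.4518]  nu=[-1.2195, -0.1175]  x^+=[-0.8842, 2.2193, -1.5345]  P^+=[0.2505 -0.0230 0.1080; -0.0230 0.2152 0.0158; 0.1080 0.0158 1.3766]
step 3: x^-=[-1.9085, 2.3389, -1.2546]  P^-=[0.7472 0.0006 0.5376; 0.0006 0.6507 0.4362; 0.5376 0.4362 2.1585]  S=[1.1174 -0.0452; -0.0452 1.0737]  K=[0.6702 0.0390; 0.0149 0.6432; 0.4969 0.5831]  nu=[3.1353, -0.3214]  x^+=[0.1803, 2.1788, 0.1158]  P^+=[0.2460 -0.0180 0.1596; -0.0180 0.2071 0.0401; 0.1596 0.0401 1.5438]
step 4: x^-=[-0.1843, 2.5808, 0.6120]  P^-=[0.7754 0.0399 0.6528; 0.0399 0.6591 0.5073; 0.6528 0.5073 2.3847]  S=[1.1441 0.0028; 0.0028 1.0918]  K=[0.6769 0.0531; 0.0218 0.6436; 0.5601 0.6299]  nu=[3.4960, -5.4451]  x^+=[1.8931, -0.8476, -0.8597]  P^+=[0.2479 -0.0155 0.1811; -0.0155 0.2062 0.0497; 0.1811 0.0497 1.5906]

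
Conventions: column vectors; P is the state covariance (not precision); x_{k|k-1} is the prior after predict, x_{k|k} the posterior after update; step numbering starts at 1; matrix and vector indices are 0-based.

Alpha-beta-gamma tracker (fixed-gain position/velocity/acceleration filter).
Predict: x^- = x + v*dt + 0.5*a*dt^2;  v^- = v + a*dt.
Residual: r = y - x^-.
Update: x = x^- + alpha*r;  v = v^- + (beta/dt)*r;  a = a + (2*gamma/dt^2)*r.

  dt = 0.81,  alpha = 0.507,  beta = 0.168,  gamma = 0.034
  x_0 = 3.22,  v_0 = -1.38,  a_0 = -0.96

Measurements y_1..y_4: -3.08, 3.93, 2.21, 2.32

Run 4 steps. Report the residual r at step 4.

step 1: x_pred=1.7873  r=-4.8673  x^+=-0.6804  v^+=-3.1671  a^+=-1.4645
step 2: x_pred=-3.7262  r=7.6562  x^+=0.1555  v^+=-2.7654  a^+=-0.6709
step 3: x_pred=-2.3046  r=4.5146  x^+=-0.0157  v^+=-2.3725  a^+=-0.2030
step 4: x_pred=-2.0040  r=4.3240  x^+=0.1883  v^+=-1.6401  a^+=0.2451

resid = 4.3240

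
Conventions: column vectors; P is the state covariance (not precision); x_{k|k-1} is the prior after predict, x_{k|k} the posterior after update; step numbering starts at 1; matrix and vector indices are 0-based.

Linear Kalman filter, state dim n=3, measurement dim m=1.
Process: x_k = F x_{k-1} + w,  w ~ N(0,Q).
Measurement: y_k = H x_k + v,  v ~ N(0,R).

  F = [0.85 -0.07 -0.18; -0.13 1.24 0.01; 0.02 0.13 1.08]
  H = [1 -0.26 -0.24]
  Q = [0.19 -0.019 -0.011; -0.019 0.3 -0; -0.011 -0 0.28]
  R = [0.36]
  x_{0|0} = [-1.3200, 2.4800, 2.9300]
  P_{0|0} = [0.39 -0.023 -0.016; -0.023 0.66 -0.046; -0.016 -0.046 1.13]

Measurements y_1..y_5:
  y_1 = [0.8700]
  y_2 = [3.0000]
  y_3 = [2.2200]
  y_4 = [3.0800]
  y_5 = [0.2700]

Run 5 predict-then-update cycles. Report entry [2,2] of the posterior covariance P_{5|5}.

step 1: x^-=[-1.8230, 3.2761, 3.4604]  P^-=[0.5181 -0.1361 -0.2426; -0.1361 1.3278 0.0580; -0.2426 0.0580 1.5956]  S=[1.2542]  K=[0.4877; -0.3949; -0.5108]  nu=[4.3753]  x^+=[0.3109, 1.5485, 1.2255]  P^+=[0.2198 0.1055 0.0698; 0.1055 1.1323 -0.1950; 0.0698 -0.1950 1.2684]
step 2: x^-=[-0.0647, 1.8920, 1.5311]  P^-=[0.3566 0.0141 -0.1695; 0.0141 2.0058 -0.0747; -0.1695 -0.0747 1.7275]  S=[1.0164]  K=[0.3872; -0.4816; -0.5556]  nu=[3.9241]  x^+=[1.4549, 0.0023, -0.6490]  P^+=[0.2042 0.2037 0.0492; 0.2037 1.7701 -0.3466; 0.0492 -0.3466 1.4138]
step 3: x^-=[1.3533, -0.1928, -0.6716]  P^-=[0.3440 0.0980 -0.1970; 0.0980 2.9510 -0.1698; -0.1970 -0.1698 1.8649]  S=[1.0333]  K=[0.3540; -0.6083; -0.5810]  nu=[0.6554]  x^+=[1.5853, -0.5915, -1.0524]  P^+=[0.2145 0.3205 0.0156; 0.3205 2.5686 -0.5350; 0.0156 -0.5350 1.5160]
step 4: x^-=[1.5783, -0.9501, -1.1817]  P^-=[0.3503 0.1926 -0.2233; 0.1926 4.1367 -0.2870; -0.2233 -0.2870 1.9439]  S=[1.0731]  K=[0.3297; -0.7586; -0.5733]  nu=[0.9710]  x^+=[1.8985, -1.6867, -1.7384]  P^+=[0.2336 0.4610 -0.0204; 0.4610 3.5191 -0.7537; -0.0204 -0.7537 1.5912]
step 5: x^-=[2.0447, -2.3557, -2.0588]  P^-=[0.3600 0.3050 -0.2422; 0.3050 5.5478 -0.4199; -0.2422 -0.4199 1.9854]  S=[1.1146]  K=[0.3040; -0.9300; -0.5468]  nu=[-2.8813]  x^+=[1.1688, 0.3240, -0.4832]  P^+=[0.2570 0.6201 -0.0569; 0.6201 4.5837 -0.9868; -0.0569 -0.9868 1.6521]

P_post[2,2] = 1.6521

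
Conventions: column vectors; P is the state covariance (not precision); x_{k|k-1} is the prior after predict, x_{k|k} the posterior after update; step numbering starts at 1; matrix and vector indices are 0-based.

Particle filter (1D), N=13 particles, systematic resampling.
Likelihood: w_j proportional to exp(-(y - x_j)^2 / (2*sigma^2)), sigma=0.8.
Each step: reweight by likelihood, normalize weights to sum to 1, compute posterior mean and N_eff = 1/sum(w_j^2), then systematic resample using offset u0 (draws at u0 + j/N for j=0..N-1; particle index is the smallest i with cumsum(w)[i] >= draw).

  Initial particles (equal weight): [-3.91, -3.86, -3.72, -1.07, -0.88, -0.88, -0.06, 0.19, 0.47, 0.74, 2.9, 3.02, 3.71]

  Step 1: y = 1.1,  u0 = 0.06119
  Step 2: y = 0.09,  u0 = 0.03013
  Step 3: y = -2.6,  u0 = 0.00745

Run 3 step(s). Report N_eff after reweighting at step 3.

N_eff = 5.5320

step 1: w=[0.0000, 0.0000, 0.0000, 0.0091, 0.0169, 0.0169, 0.1262, 0.1891, 0.2648, 0.3263, 0.0287, 0.0203, 0.0018]  mean=0.5059  Neff=4.3449  idx=[6, 6, 7, 7, 8, 8, 8, 8, 9, 9, 9, 9, 11]
step 2: w=[0.0945, 0.0945, 0.0954, 0.0954, 0.0859, 0.0859, 0.0859, 0.0859, 0.0691, 0.0691, 0.0691, 0.0691, 0.0001]  mean=0.3914  Neff=11.8081  idx=[0, 1, 1, 2, 3, 4, 5, 6, 7, 7, 9, 10, 11]
step 3: w=[0.2341, 0.2341, 0.2341, 0.0826, 0.0826, 0.0229, 0.0229, 0.0229, 0.0229, 0.0229, 0.0059, 0.0059, 0.0059]  mean=0.0563  Neff=5.5320  idx=[0, 0, 0, 1, 1, 1, 2, 2, 2, 2, 3, 4, 7]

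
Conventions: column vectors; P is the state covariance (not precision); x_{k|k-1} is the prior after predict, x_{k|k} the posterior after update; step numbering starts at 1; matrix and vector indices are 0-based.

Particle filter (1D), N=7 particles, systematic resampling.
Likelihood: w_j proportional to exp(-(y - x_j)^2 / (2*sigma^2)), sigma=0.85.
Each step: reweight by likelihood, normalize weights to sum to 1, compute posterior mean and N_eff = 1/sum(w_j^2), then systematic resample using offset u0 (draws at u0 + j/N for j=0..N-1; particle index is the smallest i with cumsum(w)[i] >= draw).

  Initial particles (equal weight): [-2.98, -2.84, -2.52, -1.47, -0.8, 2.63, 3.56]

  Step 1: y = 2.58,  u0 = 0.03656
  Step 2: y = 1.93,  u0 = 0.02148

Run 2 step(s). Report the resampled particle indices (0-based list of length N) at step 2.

resampled_idx = [0, 0, 1, 2, 3, 4, 4]

step 1: w=[0.0000, 0.0000, 0.0000, 0.0000, 0.0002, 0.6597, 0.3400]  mean=2.9453  Neff=1.8153  idx=[5, 5, 5, 5, 5, 6, 6]
step 2: w=[0.1836, 0.1836, 0.1836, 0.1836, 0.1836, 0.0410, 0.0410]  mean=2.7062  Neff=5.8168  idx=[0, 0, 1, 2, 3, 4, 4]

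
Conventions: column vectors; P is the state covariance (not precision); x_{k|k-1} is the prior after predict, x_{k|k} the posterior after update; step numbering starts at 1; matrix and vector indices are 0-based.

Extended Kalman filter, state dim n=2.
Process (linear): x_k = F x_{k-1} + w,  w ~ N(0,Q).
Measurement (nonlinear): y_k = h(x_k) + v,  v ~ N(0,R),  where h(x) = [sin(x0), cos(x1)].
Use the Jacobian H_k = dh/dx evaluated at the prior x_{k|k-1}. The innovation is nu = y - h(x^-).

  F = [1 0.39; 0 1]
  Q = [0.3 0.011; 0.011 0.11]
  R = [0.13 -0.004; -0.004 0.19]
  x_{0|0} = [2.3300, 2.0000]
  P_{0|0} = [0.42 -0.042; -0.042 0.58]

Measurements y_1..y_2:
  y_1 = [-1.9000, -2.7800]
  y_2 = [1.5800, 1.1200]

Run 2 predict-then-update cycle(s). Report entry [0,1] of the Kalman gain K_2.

K[0,1] = 0.0504

step 1: x^-=[3.1100, 2.0000]  P^-=[0.7755 0.1952; 0.1952 0.6900]  H_jac=[-0.9995 0.0000; 0.0000 -0.9093]  S=[0.9047 0.1734; 0.1734 0.7605]  K=[-0.8491 -0.0398; -0.0602 -0.8113]  nu=[-1.9316, -2.3639]  x^+=[4.8442, 4.0339]  P^+=[0.1103 0.0046; 0.0046 0.1693]
step 2: x^-=[6.4174, 4.0339]  P^-=[0.4396 0.0816; 0.0816 0.2793]  H_jac=[0.9910 0.0000; 0.0000 0.7785]  S=[0.5617 0.0589; 0.0589 0.3593]  K=[0.7703 0.0504; 0.0818 0.5917]  nu=[1.4462, 1.7476]  x^+=[7.6194, 5.1864]  P^+=[0.1008 0.0083; 0.0083 0.1440]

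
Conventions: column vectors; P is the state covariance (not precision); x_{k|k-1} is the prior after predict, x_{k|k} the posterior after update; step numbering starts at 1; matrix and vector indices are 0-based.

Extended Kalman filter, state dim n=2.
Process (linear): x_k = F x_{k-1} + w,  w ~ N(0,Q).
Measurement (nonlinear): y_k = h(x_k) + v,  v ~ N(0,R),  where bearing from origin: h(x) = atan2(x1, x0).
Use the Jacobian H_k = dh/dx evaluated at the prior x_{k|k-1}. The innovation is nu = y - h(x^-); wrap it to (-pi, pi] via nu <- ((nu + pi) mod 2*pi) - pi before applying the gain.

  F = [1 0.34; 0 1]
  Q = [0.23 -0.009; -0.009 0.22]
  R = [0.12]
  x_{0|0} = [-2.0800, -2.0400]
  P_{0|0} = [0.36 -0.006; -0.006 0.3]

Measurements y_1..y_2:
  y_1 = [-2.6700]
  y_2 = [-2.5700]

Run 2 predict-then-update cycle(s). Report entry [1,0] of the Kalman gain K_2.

step 1: x^-=[-2.7736, -2.0400]  P^-=[0.6206 0.0870; 0.0870 0.5200]  H_jac=[0.1721 -0.2340]  S=[0.1598]  K=[0.5408; -0.6675]  nu=[-0.1626]  x^+=[-2.8615, -1.9315]  P^+=[0.5739 0.1447; 0.1447 0.4488]
step 2: x^-=[-3.5182, -1.9315]  P^-=[0.9541 0.2883; 0.2883 0.6688]  H_jac=[0.1199 -0.2184]  S=[0.1505]  K=[0.3417; -0.7408]  nu=[0.0695]  x^+=[-3.4945, -1.9830]  P^+=[0.9365 0.3264; 0.3264 0.5862]

K[1,0] = -0.7408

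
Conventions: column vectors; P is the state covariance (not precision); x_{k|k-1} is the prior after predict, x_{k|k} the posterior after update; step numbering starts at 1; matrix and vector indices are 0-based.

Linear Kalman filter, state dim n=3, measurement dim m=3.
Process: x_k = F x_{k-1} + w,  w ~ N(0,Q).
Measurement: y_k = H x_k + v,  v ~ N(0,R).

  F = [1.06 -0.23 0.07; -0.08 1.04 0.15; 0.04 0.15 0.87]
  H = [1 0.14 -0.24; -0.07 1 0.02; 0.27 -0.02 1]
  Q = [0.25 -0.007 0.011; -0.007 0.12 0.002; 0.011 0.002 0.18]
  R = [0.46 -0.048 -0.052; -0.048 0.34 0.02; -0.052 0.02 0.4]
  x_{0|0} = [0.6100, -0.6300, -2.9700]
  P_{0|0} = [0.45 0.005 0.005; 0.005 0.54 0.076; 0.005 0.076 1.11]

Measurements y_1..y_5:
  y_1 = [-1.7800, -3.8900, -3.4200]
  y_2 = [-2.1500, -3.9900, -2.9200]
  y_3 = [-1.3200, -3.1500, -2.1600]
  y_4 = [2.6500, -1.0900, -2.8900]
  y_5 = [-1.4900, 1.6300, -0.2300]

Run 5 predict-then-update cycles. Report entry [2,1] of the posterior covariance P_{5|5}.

P_post[2,1] = 0.0318

step 1: x^-=[0.5836, -1.1495, -2.6540]  P^-=[0.7855 -0.1534 0.0700; -0.1534 0.7547 0.3000; 0.0700 0.3000 1.0533]  S=[1.2242 -0.2228 0.0114; -0.2228 1.1322 0.2648; 0.0114 0.2648 1.5383]  K=[0.5877 -0.1141 0.2007; 0.0250 0.6765 0.0416; -0.1029 0.1007 0.6765]  nu=[-2.8396, -2.6466, -0.9466]  x^+=[-0.9734, -3.0502, -3.2686]  P^+=[0.2655 -0.0439 -0.0251; -0.0439 0.2257 0.0452; -0.0251 0.0452 0.2857]
step 2: x^-=[-0.5591, -3.5846, -3.3402]  P^-=[0.5779 -0.1318 -0.0065; -0.1318 0.3942 0.1159; -0.0065 0.1159 0.4113]  S=[1.0277 -0.1935 0.0125; -0.1935 0.7603 0.0899; 0.0125 0.0899 0.8468]  K=[0.5218 -0.1157 0.1842; -0.0023 0.5296 0.0293; -0.0757 0.0887 0.4725]  nu=[-1.8907, -0.3777, 0.4994]  x^+=[-1.4100, -3.7658, -2.9946]  P^+=[0.2372 -0.0437 -0.0207; -0.0437 0.1770 0.0378; -0.0207 0.0378 0.2011]
step 3: x^-=[-0.8381, -4.2528, -3.2265]  P^-=[0.5438 -0.1180 -0.0056; -0.1180 0.3370 0.0901; -0.0056 0.0901 0.3444]  S=[0.9939 -0.1790 0.0169; -0.1790 0.6999 0.0683; 0.0169 0.0683 0.7788]  K=[0.5088 -0.1109 0.1830; -0.0048 0.4924 0.0231; -0.0692 0.0793 0.4325]  nu=[-0.6609, 1.1086, 1.2078]  x^+=[-1.0763, -3.6759, -2.5705]  P^+=[0.2312 -0.0419 -0.0187; -0.0419 0.1645 0.0339; -0.0187 0.0339 0.1839]
step 4: x^-=[-0.4753, -4.1224, -2.8308]  P^-=[0.5360 -0.1126 -0.0037; -0.1126 0.3215 0.0823; -0.0037 0.0823 0.3303]  S=[0.9860 -0.1732 0.0190; -0.1732 0.6834 0.0620; 0.0190 0.0620 0.7655]  K=[0.5060 -0.1081 0.1834; -0.0044 0.4815 0.0205; -0.0675 0.0750 0.4237]  nu=[3.0231, 3.0557, -0.0133]  x^+=[0.7214, -2.6645, -2.8113]  P^+=[0.2298 -0.0409 -0.0180; -0.0409 0.1608 0.0323; -0.0180 0.0323 0.1800]
step 5: x^-=[1.1807, -3.2505, -2.8166]  P^-=[0.5339 -0.1105 -0.0028; -0.1105 0.3168 0.0798; -0.0028 0.0798 0.3269]  S=[0.9839 -0.1710 0.0198; -0.1710 0.6782 0.0600; 0.0198 0.0600 0.7625]  K=[0.5053 -0.1069 0.1836; -0.0040 0.4781 0.0196; -0.0669 0.0733 0.4217]  nu=[-2.8916, 5.0195, 2.2028]  x^+=[-0.4126, -0.7959, -1.3262]  P^+=[0.2294 -0.0405 -0.0177; -0.0405 0.1597 0.0318; -0.0177 0.0318 0.1790]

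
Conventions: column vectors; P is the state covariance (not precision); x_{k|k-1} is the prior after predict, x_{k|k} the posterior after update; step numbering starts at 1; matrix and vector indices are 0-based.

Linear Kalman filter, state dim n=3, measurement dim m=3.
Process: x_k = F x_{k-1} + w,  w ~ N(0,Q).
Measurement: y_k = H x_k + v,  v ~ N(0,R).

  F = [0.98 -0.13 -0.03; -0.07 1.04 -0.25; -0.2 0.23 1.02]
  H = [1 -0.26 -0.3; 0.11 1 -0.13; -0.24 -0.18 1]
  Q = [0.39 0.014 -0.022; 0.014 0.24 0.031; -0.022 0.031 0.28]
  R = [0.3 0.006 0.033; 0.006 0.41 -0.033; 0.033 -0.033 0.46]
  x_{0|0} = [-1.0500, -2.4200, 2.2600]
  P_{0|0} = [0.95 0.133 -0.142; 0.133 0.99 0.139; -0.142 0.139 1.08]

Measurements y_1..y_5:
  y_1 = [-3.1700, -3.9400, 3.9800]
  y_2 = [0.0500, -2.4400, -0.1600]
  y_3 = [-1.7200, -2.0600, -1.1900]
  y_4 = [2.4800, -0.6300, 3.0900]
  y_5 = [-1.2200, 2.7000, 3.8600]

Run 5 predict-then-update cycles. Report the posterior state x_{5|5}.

x_post = [-0.0664, 0.7768, 2.3845]

step 1: x^-=[-0.7822, -3.0083, 1.9586]  P^-=[1.2956 -0.0055 -0.3996; -0.0055 1.2863 0.1184; -0.3996 0.1184 1.6049]  S=[2.0881 -0.0950 -1.1513; -0.0950 1.7186 -0.4412; -1.1513 -0.4412 2.3299]  K=[0.7379 0.1747 0.0932; -0.1312 0.7389 0.0271; -0.0320 0.1063 0.7252]  nu=[-2.5824, -0.5910, 1.2922]  x^+=[-2.6706, -3.0711, 2.9155]  P^+=[0.2832 0.0601 0.1402; 0.0601 0.3015 0.0524; 0.1402 0.0524 0.3721]
step 2: x^-=[-2.3054, -3.7359, 2.8015]  P^-=[0.6443 -0.0156 0.0509; -0.0156 0.5596 0.0483; 0.0509 0.0483 0.6563]  S=[1.0263 -0.0794 -0.2459; -0.0794 0.9710 -0.1754; -0.2459 -0.1754 1.1283]  K=[0.6421 0.1149 0.0683; -0.1236 0.5611 0.0171; -0.0122 0.0698 0.5713]  nu=[2.2245, 1.9137, -4.1873]  x^+=[-0.9433, -3.0089, 0.5159]  P^+=[0.2391 0.0371 0.1129; 0.0371 0.2293 0.0355; 0.1129 0.0355 0.2936]
step 3: x^-=[-0.5487, -3.1922, 0.0228]  P^-=[0.6079 -0.0204 0.0332; -0.0204 0.4876 0.0392; 0.0332 0.0392 0.5743]  S=[0.9894 -0.0672 -0.2324; -0.0672 0.8990 -0.1614; -0.2324 -0.1614 1.0533]  K=[0.6287 0.1030 0.0510; -0.1219 0.5273 0.0124; -0.0211 0.0591 0.5354]  nu=[-1.9944, 1.1956, -1.9191]  x^+=[-1.7775, -2.3424, -0.8919]  P^+=[0.2299 0.0323 0.1018; 0.0323 0.2155 0.0308; 0.1018 0.0308 0.2736]
step 4: x^-=[-1.4106, -2.0887, -1.0930]  P^-=[0.6007 -0.0204 0.0243; -0.0204 0.4742 0.0375; 0.0243 0.0375 0.5552]  S=[0.9845 -0.0633 -0.2348; -0.0633 0.8859 -0.1593; -0.2348 -0.1593 1.0382]  K=[0.6253 0.1008 0.0450; -0.1212 0.5205 0.0111; -0.0254 0.0566 0.5256]  nu=[3.0197, 1.4718, 3.4685]  x^+=[0.7818, -1.6503, 0.7364]  P^+=[0.2273 0.0314 0.0982; 0.0314 0.2127 0.0297; 0.0982 0.0297 0.2680]
step 5: x^-=[0.9586, -1.9551, 0.2152]  P^-=[0.5986 -0.0199 0.0214; -0.0199 0.4714 0.0374; 0.0214 0.0374 0.5501]  S=[0.9833 -0.0621 -0.2361; -0.0621 0.8832 -0.1587; -0.2361 -0.1587 1.0344]  K=[0.6242 0.1005 0.0431; -0.1210 0.5192 0.0108; -0.0269 0.0561 0.5228]  nu=[-2.6223, 4.5777, 3.5229]  x^+=[-0.0664, 0.7768, 2.3845]  P^+=[0.2265 0.0312 0.0971; 0.0312 0.2122 0.0295; 0.0971 0.0295 0.2664]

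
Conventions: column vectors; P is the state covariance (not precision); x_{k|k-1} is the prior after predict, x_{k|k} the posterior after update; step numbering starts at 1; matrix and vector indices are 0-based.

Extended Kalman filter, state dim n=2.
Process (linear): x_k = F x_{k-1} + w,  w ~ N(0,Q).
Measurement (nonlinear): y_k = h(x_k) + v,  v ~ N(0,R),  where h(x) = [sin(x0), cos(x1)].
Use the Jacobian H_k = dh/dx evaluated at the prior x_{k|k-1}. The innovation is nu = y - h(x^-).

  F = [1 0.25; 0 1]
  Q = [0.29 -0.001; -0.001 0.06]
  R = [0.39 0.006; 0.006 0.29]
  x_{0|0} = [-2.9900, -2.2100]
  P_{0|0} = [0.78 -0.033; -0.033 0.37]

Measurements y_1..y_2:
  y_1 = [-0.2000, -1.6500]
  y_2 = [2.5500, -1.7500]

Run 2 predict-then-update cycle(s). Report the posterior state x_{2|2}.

step 1: x^-=[-3.5425, -2.2100]  P^-=[1.0766 0.0585; 0.0585 0.4300]  H_jac=[-0.9207 0.0000; 0.0000 0.8026]  S=[1.3027 -0.0372; -0.0372 0.5670]  K=[-0.7600 0.0329; -0.0240 0.6071]  nu=[-0.5903, -1.0534]  x^+=[-3.1286, -2.8354]  P^+=[0.3217 0.0062; 0.0062 0.2192]
step 2: x^-=[-3.8374, -2.8354]  P^-=[0.6285 0.0600; 0.0600 0.2792]  H_jac=[-0.7675 0.0000; 0.0000 0.3014]  S=[0.7603 -0.0079; -0.0079 0.3154]  K=[-0.6341 0.0415; -0.0578 0.2654]  nu=[1.9090, -0.7965]  x^+=[-5.0810, -3.1572]  P^+=[0.3219 0.0273; 0.0273 0.2542]

x_post = [-5.0810, -3.1572]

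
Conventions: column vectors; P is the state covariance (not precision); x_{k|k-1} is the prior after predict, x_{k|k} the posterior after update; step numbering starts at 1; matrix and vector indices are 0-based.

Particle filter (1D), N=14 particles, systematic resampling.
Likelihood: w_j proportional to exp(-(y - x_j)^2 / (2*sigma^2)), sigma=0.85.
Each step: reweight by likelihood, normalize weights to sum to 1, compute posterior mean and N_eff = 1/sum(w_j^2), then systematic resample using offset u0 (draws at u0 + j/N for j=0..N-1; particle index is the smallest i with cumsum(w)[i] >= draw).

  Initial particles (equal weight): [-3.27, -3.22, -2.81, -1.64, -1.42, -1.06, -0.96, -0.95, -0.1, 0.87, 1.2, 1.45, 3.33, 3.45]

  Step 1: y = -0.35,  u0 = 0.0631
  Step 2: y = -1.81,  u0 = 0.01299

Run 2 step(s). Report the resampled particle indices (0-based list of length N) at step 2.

resampled_idx = [0, 0, 1, 1, 2, 2, 3, 4, 5, 5, 6, 7, 8, 9]

step 1: w=[0.0006, 0.0007, 0.0033, 0.0679, 0.0972, 0.1514, 0.1659, 0.1673, 0.2056, 0.0766, 0.0407, 0.0228, 0.0000, 0.0000]  mean=-0.6133  Neff=7.0018  idx=[3, 4, 5, 5, 6, 6, 7, 7, 7, 8, 8, 8, 9, 11]
step 2: w=[0.1474, 0.1353, 0.1019, 0.1019, 0.0912, 0.0912, 0.0901, 0.0901, 0.0901, 0.0199, 0.0199, 0.0199, 0.0010, 0.0001]  mean=-1.0867  Neff=9.7104  idx=[0, 0, 1, 1, 2, 2, 3, 4, 5, 5, 6, 7, 8, 9]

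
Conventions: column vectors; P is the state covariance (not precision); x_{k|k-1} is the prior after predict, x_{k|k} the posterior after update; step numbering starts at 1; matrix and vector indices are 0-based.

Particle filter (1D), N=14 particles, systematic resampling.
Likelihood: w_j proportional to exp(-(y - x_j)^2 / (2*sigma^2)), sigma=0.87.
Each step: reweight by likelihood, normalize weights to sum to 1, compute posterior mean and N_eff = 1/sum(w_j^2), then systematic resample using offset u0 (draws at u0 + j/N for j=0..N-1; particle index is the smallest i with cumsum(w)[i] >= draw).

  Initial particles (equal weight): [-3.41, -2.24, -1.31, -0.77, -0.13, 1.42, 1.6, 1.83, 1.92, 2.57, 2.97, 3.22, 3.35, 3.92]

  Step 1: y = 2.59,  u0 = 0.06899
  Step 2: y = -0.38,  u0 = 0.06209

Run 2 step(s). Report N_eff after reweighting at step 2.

step 1: w=[0.0000, 0.0000, 0.0000, 0.0001, 0.0012, 0.0671, 0.0867, 0.1132, 0.1232, 0.1657, 0.1506, 0.1275, 0.1132, 0.0515]  mean=2.5421  Neff=8.2062  idx=[6, 6, 7, 8, 8, 9, 9, 10, 10, 11, 11, 12, 12, 13]
step 2: w=[0.2901, 0.2901, 0.1535, 0.1174, 0.1174, 0.0123, 0.0123, 0.0023, 0.0023, 0.0007, 0.0007, 0.0004, 0.0004, 0.0000]  mean=1.7445  Neff=4.5511  idx=[0, 0, 0, 0, 1, 1, 1, 1, 2, 2, 3, 3, 4, 6]

N_eff = 4.5511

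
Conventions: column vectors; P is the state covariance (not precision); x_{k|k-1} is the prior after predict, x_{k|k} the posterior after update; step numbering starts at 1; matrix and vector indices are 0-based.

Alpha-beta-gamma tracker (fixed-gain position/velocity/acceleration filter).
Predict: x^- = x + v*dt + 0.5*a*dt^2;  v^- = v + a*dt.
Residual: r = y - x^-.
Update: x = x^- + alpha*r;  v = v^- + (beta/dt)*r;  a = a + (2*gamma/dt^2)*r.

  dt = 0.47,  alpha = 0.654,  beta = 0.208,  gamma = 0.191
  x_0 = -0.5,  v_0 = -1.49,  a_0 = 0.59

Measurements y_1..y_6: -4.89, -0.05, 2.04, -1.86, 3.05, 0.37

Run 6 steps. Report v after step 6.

step 1: x_pred=-1.1351  r=-3.7549  x^+=-3.5908  v^+=-2.8744  a^+=-5.9032
step 2: x_pred=-5.5938  r=5.5438  x^+=-1.9682  v^+=-3.1955  a^+=3.6836
step 3: x_pred=-3.0632  r=5.1032  x^+=0.2743  v^+=0.7942  a^+=12.5085
step 4: x_pred=2.0291  r=-3.8891  x^+=-0.5144  v^+=4.9521  a^+=5.7831
step 5: x_pred=2.4519  r=0.5981  x^+=2.8430  v^+=7.9348  a^+=6.8174
step 6: x_pred=7.3254  r=-6.9554  x^+=2.7766  v^+=8.0609  a^+=-5.2104

v_post = 8.0609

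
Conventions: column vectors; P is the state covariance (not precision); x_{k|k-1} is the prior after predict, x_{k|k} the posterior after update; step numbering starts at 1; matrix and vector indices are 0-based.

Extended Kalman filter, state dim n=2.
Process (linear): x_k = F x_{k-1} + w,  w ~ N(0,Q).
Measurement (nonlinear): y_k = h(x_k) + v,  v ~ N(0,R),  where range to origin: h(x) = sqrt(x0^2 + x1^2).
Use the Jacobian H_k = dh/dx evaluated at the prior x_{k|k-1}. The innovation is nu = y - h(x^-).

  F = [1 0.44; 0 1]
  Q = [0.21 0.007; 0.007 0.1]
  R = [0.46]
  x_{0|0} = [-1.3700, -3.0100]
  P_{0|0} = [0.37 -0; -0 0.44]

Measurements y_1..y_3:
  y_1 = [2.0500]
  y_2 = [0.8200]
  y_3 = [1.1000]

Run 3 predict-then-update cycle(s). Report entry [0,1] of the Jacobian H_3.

H_jac[0,1] = -0.5619

step 1: x^-=[-2.6944, -3.0100]  P^-=[0.6652 0.2006; 0.2006 0.5400]  H_jac=[-0.6670 -0.7451]  S=[1.2551]  K=[-0.4726; -0.4272]  nu=[-1.9898]  x^+=[-1.7541, -2.1600]  P^+=[0.3849 -0.0528; -0.0528 0.3110]
step 2: x^-=[-2.7045, -2.1600]  P^-=[0.6087 0.0911; 0.0911 0.4110]  H_jac=[-0.7814 -0.6241]  S=[1.0805]  K=[-0.4928; -0.3032]  nu=[-2.6412]  x^+=[-1.4030, -1.3591]  P^+=[0.3463 -0.0704; -0.0704 0.3116]
step 3: x^-=[-2.0010, -1.3591]  P^-=[0.5547 0.0737; 0.0737 0.4116]  H_jac=[-0.8272 -0.5619]  S=[1.0381]  K=[-0.4819; -0.2816]  nu=[-1.3190]  x^+=[-1.3654, -0.9878]  P^+=[0.3136 -0.0671; -0.0671 0.3293]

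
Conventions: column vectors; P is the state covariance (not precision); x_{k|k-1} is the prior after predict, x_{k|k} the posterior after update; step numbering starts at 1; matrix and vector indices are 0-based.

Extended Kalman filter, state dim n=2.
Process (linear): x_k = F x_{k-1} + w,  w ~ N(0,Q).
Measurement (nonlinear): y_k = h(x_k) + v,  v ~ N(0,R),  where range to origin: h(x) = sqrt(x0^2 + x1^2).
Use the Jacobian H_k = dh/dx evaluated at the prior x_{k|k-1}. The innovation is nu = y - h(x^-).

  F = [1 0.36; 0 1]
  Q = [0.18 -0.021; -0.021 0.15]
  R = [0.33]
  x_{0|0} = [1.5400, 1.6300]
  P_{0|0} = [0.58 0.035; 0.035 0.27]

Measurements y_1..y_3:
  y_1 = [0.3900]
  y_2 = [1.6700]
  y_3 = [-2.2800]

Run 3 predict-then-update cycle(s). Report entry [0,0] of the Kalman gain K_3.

K[0,0] = 0.4601

step 1: x^-=[2.1268, 1.6300]  P^-=[0.8202 0.1112; 0.1112 0.4200]  H_jac=[0.7937 0.6083]  S=[1.1095]  K=[0.6477; 0.3098]  nu=[-2.2896]  x^+=[0.6438, 0.9206]  P^+=[0.3547 -0.1115; -0.1115 0.3135]
step 2: x^-=[0.9752, 0.9206]  P^-=[0.4951 -0.0196; -0.0196 0.4635]  H_jac=[0.7272 0.6865]  S=[0.7907]  K=[0.4383; 0.3844]  nu=[0.3289]  x^+=[1.1194, 1.0470]  P^+=[0.3432 -0.1528; -0.1528 0.3467]
step 3: x^-=[1.4963, 1.0470]  P^-=[0.4581 -0.0490; -0.0490 0.4967]  H_jac=[0.8193 0.5733]  S=[0.7547]  K=[0.4601; 0.3241]  nu=[-4.1063]  x^+=[-0.3928, -0.2837]  P^+=[0.2983 -0.1615; -0.1615 0.4174]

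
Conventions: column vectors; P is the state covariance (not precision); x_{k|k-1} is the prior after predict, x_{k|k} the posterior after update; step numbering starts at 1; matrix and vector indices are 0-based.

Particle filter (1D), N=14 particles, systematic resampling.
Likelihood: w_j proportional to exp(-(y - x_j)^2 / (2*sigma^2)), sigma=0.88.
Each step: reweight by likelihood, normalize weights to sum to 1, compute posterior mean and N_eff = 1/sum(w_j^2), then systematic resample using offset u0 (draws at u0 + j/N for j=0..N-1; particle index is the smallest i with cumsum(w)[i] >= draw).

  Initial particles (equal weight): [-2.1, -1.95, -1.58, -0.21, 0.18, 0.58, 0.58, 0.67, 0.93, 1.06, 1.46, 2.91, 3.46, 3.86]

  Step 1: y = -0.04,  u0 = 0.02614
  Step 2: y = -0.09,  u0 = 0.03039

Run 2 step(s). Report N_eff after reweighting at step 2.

step 1: w=[0.0110, 0.0162, 0.0370, 0.1678, 0.1657, 0.1334, 0.1334, 0.1235, 0.0931, 0.0783, 0.0400, 0.0006, 0.0001, 0.0000]  mean=0.3488  Neff=8.0270  idx=[1, 3, 3, 4, 4, 4, 5, 5, 6, 7, 7, 8, 9, 9]
step 2: w=[0.0108, 0.0997, 0.0997, 0.0960, 0.0960, 0.0960, 0.0753, 0.0753, 0.0753, 0.0693, 0.0693, 0.0514, 0.0429, 0.0429]  mean=0.3516  Neff=12.4055  idx=[1, 1, 2, 3, 4, 4, 5, 6, 7, 8, 9, 10, 11, 13]

N_eff = 12.4055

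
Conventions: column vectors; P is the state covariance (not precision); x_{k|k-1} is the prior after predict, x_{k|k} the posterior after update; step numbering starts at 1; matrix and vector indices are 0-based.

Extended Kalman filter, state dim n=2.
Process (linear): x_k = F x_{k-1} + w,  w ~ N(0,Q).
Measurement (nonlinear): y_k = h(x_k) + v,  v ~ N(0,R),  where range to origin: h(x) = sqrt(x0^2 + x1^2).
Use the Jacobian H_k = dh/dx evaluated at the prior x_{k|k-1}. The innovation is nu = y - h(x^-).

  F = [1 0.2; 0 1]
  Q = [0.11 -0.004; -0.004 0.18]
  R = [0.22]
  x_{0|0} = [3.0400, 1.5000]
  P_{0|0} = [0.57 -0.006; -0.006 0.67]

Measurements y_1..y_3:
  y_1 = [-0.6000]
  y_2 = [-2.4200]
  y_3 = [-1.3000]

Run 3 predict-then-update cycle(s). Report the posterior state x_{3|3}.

x_post = [-0.8845, -0.4715]

step 1: x^-=[3.3400, 1.5000]  P^-=[0.7044 0.1240; 0.1240 0.8500]  H_jac=[0.9122 0.4097]  S=[1.0415]  K=[0.6657; 0.4430]  nu=[-4.2614]  x^+=[0.5031, -0.3876]  P^+=[0.2428 -0.1831; -0.1831 0.6456]
step 2: x^-=[0.4256, -0.3876]  P^-=[0.3054 -0.0580; -0.0580 0.8256]  H_jac=[0.7393 -0.6734]  S=[0.8190]  K=[0.3233; -0.7312]  nu=[-2.9956]  x^+=[-0.5430, 1.8027]  P^+=[0.2197 0.1356; 0.1356 0.3878]
step 3: x^-=[-0.1825, 1.8027]  P^-=[0.3995 0.2092; 0.2092 0.5678]  H_jac=[-0.1007 0.9949]  S=[0.7442]  K=[0.2256; 0.7308]  nu=[-3.1119]  x^+=[-0.8845, -0.4715]  P^+=[0.3616 0.0865; 0.0865 0.1704]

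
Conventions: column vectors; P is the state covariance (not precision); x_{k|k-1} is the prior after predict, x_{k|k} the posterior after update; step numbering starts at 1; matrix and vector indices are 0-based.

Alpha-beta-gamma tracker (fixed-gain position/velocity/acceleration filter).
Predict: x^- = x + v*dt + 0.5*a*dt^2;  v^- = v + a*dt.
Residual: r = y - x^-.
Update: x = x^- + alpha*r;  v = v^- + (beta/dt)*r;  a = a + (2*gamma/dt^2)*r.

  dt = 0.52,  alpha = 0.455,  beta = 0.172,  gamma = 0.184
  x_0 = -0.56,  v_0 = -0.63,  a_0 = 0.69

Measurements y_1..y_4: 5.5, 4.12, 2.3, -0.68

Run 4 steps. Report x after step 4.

x_post = 5.4851

step 1: x_pred=-0.7943  r=6.2943  x^+=2.0696  v^+=1.8108  a^+=9.2562
step 2: x_pred=4.2626  r=-0.1426  x^+=4.1977  v^+=6.5768  a^+=9.0621
step 3: x_pred=8.8429  r=-6.5429  x^+=5.8659  v^+=9.1249  a^+=0.1576
step 4: x_pred=10.6321  r=-11.3121  x^+=5.4851  v^+=5.4652  a^+=-15.2376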